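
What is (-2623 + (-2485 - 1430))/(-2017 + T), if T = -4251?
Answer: 3269/3134 ≈ 1.0431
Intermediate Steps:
(-2623 + (-2485 - 1430))/(-2017 + T) = (-2623 + (-2485 - 1430))/(-2017 - 4251) = (-2623 - 3915)/(-6268) = -6538*(-1/6268) = 3269/3134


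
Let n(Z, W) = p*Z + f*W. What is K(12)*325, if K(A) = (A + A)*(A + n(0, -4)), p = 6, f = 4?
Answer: -31200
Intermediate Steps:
n(Z, W) = 4*W + 6*Z (n(Z, W) = 6*Z + 4*W = 4*W + 6*Z)
K(A) = 2*A*(-16 + A) (K(A) = (A + A)*(A + (4*(-4) + 6*0)) = (2*A)*(A + (-16 + 0)) = (2*A)*(A - 16) = (2*A)*(-16 + A) = 2*A*(-16 + A))
K(12)*325 = (2*12*(-16 + 12))*325 = (2*12*(-4))*325 = -96*325 = -31200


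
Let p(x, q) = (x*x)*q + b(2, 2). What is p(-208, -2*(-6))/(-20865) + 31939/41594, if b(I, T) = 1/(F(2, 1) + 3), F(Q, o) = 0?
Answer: -12556728253/520715286 ≈ -24.114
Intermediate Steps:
b(I, T) = ⅓ (b(I, T) = 1/(0 + 3) = 1/3 = ⅓)
p(x, q) = ⅓ + q*x² (p(x, q) = (x*x)*q + ⅓ = x²*q + ⅓ = q*x² + ⅓ = ⅓ + q*x²)
p(-208, -2*(-6))/(-20865) + 31939/41594 = (⅓ - 2*(-6)*(-208)²)/(-20865) + 31939/41594 = (⅓ + 12*43264)*(-1/20865) + 31939*(1/41594) = (⅓ + 519168)*(-1/20865) + 31939/41594 = (1557505/3)*(-1/20865) + 31939/41594 = -311501/12519 + 31939/41594 = -12556728253/520715286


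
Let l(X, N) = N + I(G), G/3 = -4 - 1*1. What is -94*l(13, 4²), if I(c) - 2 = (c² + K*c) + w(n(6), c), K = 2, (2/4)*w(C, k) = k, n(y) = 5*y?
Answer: -17202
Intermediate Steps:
w(C, k) = 2*k
G = -15 (G = 3*(-4 - 1*1) = 3*(-4 - 1) = 3*(-5) = -15)
I(c) = 2 + c² + 4*c (I(c) = 2 + ((c² + 2*c) + 2*c) = 2 + (c² + 4*c) = 2 + c² + 4*c)
l(X, N) = 167 + N (l(X, N) = N + (2 + (-15)² + 4*(-15)) = N + (2 + 225 - 60) = N + 167 = 167 + N)
-94*l(13, 4²) = -94*(167 + 4²) = -94*(167 + 16) = -94*183 = -17202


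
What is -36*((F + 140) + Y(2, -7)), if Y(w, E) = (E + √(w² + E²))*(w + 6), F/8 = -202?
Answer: 55152 - 288*√53 ≈ 53055.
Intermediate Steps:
F = -1616 (F = 8*(-202) = -1616)
Y(w, E) = (6 + w)*(E + √(E² + w²)) (Y(w, E) = (E + √(E² + w²))*(6 + w) = (6 + w)*(E + √(E² + w²)))
-36*((F + 140) + Y(2, -7)) = -36*((-1616 + 140) + (6*(-7) + 6*√((-7)² + 2²) - 7*2 + 2*√((-7)² + 2²))) = -36*(-1476 + (-42 + 6*√(49 + 4) - 14 + 2*√(49 + 4))) = -36*(-1476 + (-42 + 6*√53 - 14 + 2*√53)) = -36*(-1476 + (-56 + 8*√53)) = -36*(-1532 + 8*√53) = 55152 - 288*√53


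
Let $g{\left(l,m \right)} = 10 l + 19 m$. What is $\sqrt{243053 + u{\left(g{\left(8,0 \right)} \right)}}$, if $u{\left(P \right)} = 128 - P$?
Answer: $\sqrt{243101} \approx 493.05$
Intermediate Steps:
$\sqrt{243053 + u{\left(g{\left(8,0 \right)} \right)}} = \sqrt{243053 - \left(-128 + 0 + 80\right)} = \sqrt{243053 + \left(128 - \left(80 + 0\right)\right)} = \sqrt{243053 + \left(128 - 80\right)} = \sqrt{243053 + 48} = \sqrt{243101}$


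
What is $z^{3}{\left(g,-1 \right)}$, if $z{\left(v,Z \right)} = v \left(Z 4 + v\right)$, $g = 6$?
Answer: $1728$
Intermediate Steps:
$z{\left(v,Z \right)} = v \left(v + 4 Z\right)$ ($z{\left(v,Z \right)} = v \left(4 Z + v\right) = v \left(v + 4 Z\right)$)
$z^{3}{\left(g,-1 \right)} = \left(6 \left(6 + 4 \left(-1\right)\right)\right)^{3} = \left(6 \left(6 - 4\right)\right)^{3} = \left(6 \cdot 2\right)^{3} = 12^{3} = 1728$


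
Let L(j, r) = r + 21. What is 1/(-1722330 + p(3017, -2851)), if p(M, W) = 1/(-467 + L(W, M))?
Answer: -2571/4428110429 ≈ -5.8061e-7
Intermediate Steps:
L(j, r) = 21 + r
p(M, W) = 1/(-446 + M) (p(M, W) = 1/(-467 + (21 + M)) = 1/(-446 + M))
1/(-1722330 + p(3017, -2851)) = 1/(-1722330 + 1/(-446 + 3017)) = 1/(-1722330 + 1/2571) = 1/(-4428110429/2571) = -2571/4428110429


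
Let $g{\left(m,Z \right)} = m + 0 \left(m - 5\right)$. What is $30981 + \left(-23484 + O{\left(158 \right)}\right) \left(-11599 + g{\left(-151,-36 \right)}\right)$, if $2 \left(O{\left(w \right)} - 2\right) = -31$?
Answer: $276126606$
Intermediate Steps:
$O{\left(w \right)} = - \frac{27}{2}$ ($O{\left(w \right)} = 2 + \frac{1}{2} \left(-31\right) = 2 - \frac{31}{2} = - \frac{27}{2}$)
$g{\left(m,Z \right)} = m$ ($g{\left(m,Z \right)} = m + 0 \left(-5 + m\right) = m + 0 = m$)
$30981 + \left(-23484 + O{\left(158 \right)}\right) \left(-11599 + g{\left(-151,-36 \right)}\right) = 30981 + \left(-23484 - \frac{27}{2}\right) \left(-11599 - 151\right) = 30981 - -276095625 = 30981 + 276095625 = 276126606$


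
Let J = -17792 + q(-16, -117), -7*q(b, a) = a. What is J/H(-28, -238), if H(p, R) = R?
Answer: 124427/1666 ≈ 74.686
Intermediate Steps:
q(b, a) = -a/7
J = -124427/7 (J = -17792 - ⅐*(-117) = -17792 + 117/7 = -124427/7 ≈ -17775.)
J/H(-28, -238) = -124427/7/(-238) = -124427/7*(-1/238) = 124427/1666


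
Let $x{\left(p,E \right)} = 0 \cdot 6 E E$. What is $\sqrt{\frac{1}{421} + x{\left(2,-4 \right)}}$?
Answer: $\frac{\sqrt{421}}{421} \approx 0.048737$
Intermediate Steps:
$x{\left(p,E \right)} = 0$ ($x{\left(p,E \right)} = 0 E = 0$)
$\sqrt{\frac{1}{421} + x{\left(2,-4 \right)}} = \sqrt{\frac{1}{421} + 0} = \sqrt{\frac{1}{421}} = \frac{\sqrt{421}}{421}$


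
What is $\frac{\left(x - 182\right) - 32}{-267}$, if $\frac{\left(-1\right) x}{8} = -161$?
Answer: $- \frac{358}{89} \approx -4.0225$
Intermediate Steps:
$x = 1288$ ($x = \left(-8\right) \left(-161\right) = 1288$)
$\frac{\left(x - 182\right) - 32}{-267} = \frac{\left(1288 - 182\right) - 32}{-267} = \left(1106 - 32\right) \left(- \frac{1}{267}\right) = 1074 \left(- \frac{1}{267}\right) = - \frac{358}{89}$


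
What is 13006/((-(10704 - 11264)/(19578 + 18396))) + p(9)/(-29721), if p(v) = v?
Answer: 174748810101/198140 ≈ 8.8195e+5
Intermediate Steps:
13006/((-(10704 - 11264)/(19578 + 18396))) + p(9)/(-29721) = 13006/((-(10704 - 11264)/(19578 + 18396))) + 9/(-29721) = 13006/((-(-560)/37974)) + 9*(-1/29721) = 13006/((-(-560)/37974)) - 3/9907 = 13006/((-1*(-280/18987))) - 3/9907 = 13006/(280/18987) - 3/9907 = 13006*(18987/280) - 3/9907 = 17638923/20 - 3/9907 = 174748810101/198140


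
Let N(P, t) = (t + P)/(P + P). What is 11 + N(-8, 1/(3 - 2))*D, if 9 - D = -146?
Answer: 1261/16 ≈ 78.813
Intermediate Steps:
N(P, t) = (P + t)/(2*P) (N(P, t) = (P + t)/((2*P)) = (P + t)*(1/(2*P)) = (P + t)/(2*P))
D = 155 (D = 9 - 1*(-146) = 9 + 146 = 155)
11 + N(-8, 1/(3 - 2))*D = 11 + ((½)*(-8 + 1/(3 - 2))/(-8))*155 = 11 + ((½)*(-⅛)*(-8 + 1/1))*155 = 11 + ((½)*(-⅛)*(-8 + 1))*155 = 11 + ((½)*(-⅛)*(-7))*155 = 11 + (7/16)*155 = 11 + 1085/16 = 1261/16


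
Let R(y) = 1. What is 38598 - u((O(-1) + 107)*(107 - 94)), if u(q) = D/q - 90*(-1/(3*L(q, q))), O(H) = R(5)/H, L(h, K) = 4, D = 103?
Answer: 26588803/689 ≈ 38590.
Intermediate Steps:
O(H) = 1/H
u(q) = 15/2 + 103/q (u(q) = 103/q - 90/(4*(-3)) = 103/q - 90/(-12) = 103/q - 90*(-1/12) = 103/q + 15/2 = 15/2 + 103/q)
38598 - u((O(-1) + 107)*(107 - 94)) = 38598 - (15/2 + 103/(((1/(-1) + 107)*(107 - 94)))) = 38598 - (15/2 + 103/(((-1 + 107)*13))) = 38598 - (15/2 + 103/((106*13))) = 38598 - (15/2 + 103/1378) = 38598 - 1*5219/689 = 38598 - 5219/689 = 26588803/689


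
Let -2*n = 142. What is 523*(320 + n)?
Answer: 130227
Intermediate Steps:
n = -71 (n = -½*142 = -71)
523*(320 + n) = 523*(320 - 71) = 523*249 = 130227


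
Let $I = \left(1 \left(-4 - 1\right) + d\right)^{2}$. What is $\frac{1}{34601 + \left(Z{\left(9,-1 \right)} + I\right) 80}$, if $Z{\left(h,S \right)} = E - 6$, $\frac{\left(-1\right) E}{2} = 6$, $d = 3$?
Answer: $\frac{1}{33481} \approx 2.9868 \cdot 10^{-5}$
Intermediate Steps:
$E = -12$ ($E = \left(-2\right) 6 = -12$)
$I = 4$ ($I = \left(1 \left(-4 - 1\right) + 3\right)^{2} = \left(1 \left(-5\right) + 3\right)^{2} = \left(-5 + 3\right)^{2} = \left(-2\right)^{2} = 4$)
$Z{\left(h,S \right)} = -18$ ($Z{\left(h,S \right)} = -12 - 6 = -18$)
$\frac{1}{34601 + \left(Z{\left(9,-1 \right)} + I\right) 80} = \frac{1}{34601 + \left(-18 + 4\right) 80} = \frac{1}{34601 - 1120} = \frac{1}{33481}$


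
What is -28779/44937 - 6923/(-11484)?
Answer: -2155465/57339612 ≈ -0.037591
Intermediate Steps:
-28779/44937 - 6923/(-11484) = -28779*1/44937 - 6923*(-1/11484) = -9593/14979 + 6923/11484 = -2155465/57339612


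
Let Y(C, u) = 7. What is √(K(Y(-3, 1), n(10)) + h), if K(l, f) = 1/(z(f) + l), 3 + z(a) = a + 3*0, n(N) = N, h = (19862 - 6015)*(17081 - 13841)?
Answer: √8793398894/14 ≈ 6698.1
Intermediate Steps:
h = 44864280 (h = 13847*3240 = 44864280)
z(a) = -3 + a (z(a) = -3 + (a + 3*0) = -3 + (a + 0) = -3 + a)
K(l, f) = 1/(-3 + f + l) (K(l, f) = 1/((-3 + f) + l) = 1/(-3 + f + l))
√(K(Y(-3, 1), n(10)) + h) = √(1/(-3 + 10 + 7) + 44864280) = √(1/14 + 44864280) = √(628099921/14) = √8793398894/14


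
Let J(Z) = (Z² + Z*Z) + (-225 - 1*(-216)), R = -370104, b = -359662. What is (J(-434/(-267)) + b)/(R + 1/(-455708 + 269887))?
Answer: 4764489315053947/4902765196901265 ≈ 0.97180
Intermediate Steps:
J(Z) = -9 + 2*Z² (J(Z) = (Z² + Z²) + (-225 + 216) = 2*Z² - 9 = -9 + 2*Z²)
(J(-434/(-267)) + b)/(R + 1/(-455708 + 269887)) = ((-9 + 2*(-434/(-267))²) - 359662)/(-370104 + 1/(-455708 + 269887)) = ((-9 + 2*(-434*(-1/267))²) - 359662)/(-370104 + 1/(-185821)) = ((-9 + 2*(434/267)²) - 359662)/(-370104 - 1/185821) = ((-9 + 2*(188356/71289)) - 359662)/(-68773095385/185821) = ((-9 + 376712/71289) - 359662)*(-185821/68773095385) = (-264889/71289 - 359662)*(-185821/68773095385) = -25640209207/71289*(-185821/68773095385) = 4764489315053947/4902765196901265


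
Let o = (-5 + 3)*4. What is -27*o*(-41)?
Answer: -8856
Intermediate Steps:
o = -8 (o = -2*4 = -8)
-27*o*(-41) = -27*(-8)*(-41) = 216*(-41) = -8856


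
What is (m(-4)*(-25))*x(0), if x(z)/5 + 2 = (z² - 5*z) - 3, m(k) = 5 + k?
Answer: 625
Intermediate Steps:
x(z) = -25 - 25*z + 5*z² (x(z) = -10 + 5*((z² - 5*z) - 3) = -10 + 5*(-3 + z² - 5*z) = -10 + (-15 - 25*z + 5*z²) = -25 - 25*z + 5*z²)
(m(-4)*(-25))*x(0) = ((5 - 4)*(-25))*(-25 - 25*0 + 5*0²) = (1*(-25))*(-25 + 0 + 5*0) = -25*(-25 + 0 + 0) = -25*(-25) = 625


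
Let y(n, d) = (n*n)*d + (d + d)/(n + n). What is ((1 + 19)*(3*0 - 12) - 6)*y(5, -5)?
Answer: 30996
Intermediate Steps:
y(n, d) = d/n + d*n² (y(n, d) = n²*d + (2*d)/((2*n)) = d*n² + (2*d)*(1/(2*n)) = d*n² + d/n = d/n + d*n²)
((1 + 19)*(3*0 - 12) - 6)*y(5, -5) = ((1 + 19)*(3*0 - 12) - 6)*(-5*(1 + 5³)/5) = (20*(0 - 12) - 6)*(-5*⅕*(1 + 125)) = (20*(-12) - 6)*(-5*⅕*126) = (-240 - 6)*(-126) = -246*(-126) = 30996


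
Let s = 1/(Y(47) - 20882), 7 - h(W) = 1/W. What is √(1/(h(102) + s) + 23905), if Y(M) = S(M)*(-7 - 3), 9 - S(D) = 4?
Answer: √1331146734940608469/7462207 ≈ 154.61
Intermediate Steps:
S(D) = 5 (S(D) = 9 - 1*4 = 9 - 4 = 5)
h(W) = 7 - 1/W
Y(M) = -50 (Y(M) = 5*(-7 - 3) = 5*(-10) = -50)
s = -1/20932 (s = 1/(-50 - 20882) = 1/(-20932) = -1/20932 ≈ -4.7774e-5)
√(1/(h(102) + s) + 23905) = √(1/((7 - 1/102) - 1/20932) + 23905) = √(1/(713/102 - 1/20932) + 23905) = √(1/(7462207/1067532) + 23905) = √(1067532/7462207 + 23905) = √(178385125867/7462207) = √1331146734940608469/7462207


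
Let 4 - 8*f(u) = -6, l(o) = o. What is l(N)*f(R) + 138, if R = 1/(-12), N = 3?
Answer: 567/4 ≈ 141.75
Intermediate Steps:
R = -1/12 ≈ -0.083333
f(u) = 5/4 (f(u) = ½ - ⅛*(-6) = ½ + ¾ = 5/4)
l(N)*f(R) + 138 = 3*(5/4) + 138 = 15/4 + 138 = 567/4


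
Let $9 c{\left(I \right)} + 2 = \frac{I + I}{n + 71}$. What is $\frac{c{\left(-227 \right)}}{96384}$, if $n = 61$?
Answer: $- \frac{359}{57252096} \approx -6.2705 \cdot 10^{-6}$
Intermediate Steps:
$c{\left(I \right)} = - \frac{2}{9} + \frac{I}{594}$ ($c{\left(I \right)} = - \frac{2}{9} + \frac{\left(I + I\right) \frac{1}{61 + 71}}{9} = - \frac{2}{9} + \frac{2 I \frac{1}{132}}{9} = - \frac{2}{9} + \frac{\frac{1}{66} I}{9} = - \frac{2}{9} + \frac{I}{594}$)
$\frac{c{\left(-227 \right)}}{96384} = \frac{- \frac{2}{9} + \frac{1}{594} \left(-227\right)}{96384} = \left(- \frac{2}{9} - \frac{227}{594}\right) \frac{1}{96384} = \left(- \frac{359}{594}\right) \frac{1}{96384} = - \frac{359}{57252096}$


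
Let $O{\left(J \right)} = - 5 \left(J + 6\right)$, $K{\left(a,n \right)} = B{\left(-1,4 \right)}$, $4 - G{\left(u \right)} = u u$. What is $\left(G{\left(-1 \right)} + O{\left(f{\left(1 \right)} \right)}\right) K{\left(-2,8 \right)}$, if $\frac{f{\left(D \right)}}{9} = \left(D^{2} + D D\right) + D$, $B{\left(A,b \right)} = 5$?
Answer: $-810$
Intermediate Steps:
$G{\left(u \right)} = 4 - u^{2}$ ($G{\left(u \right)} = 4 - u u = 4 - u^{2}$)
$K{\left(a,n \right)} = 5$
$f{\left(D \right)} = 9 D + 18 D^{2}$ ($f{\left(D \right)} = 9 \left(\left(D^{2} + D D\right) + D\right) = 9 \left(\left(D^{2} + D^{2}\right) + D\right) = 9 \left(2 D^{2} + D\right) = 9 \left(D + 2 D^{2}\right) = 9 D + 18 D^{2}$)
$O{\left(J \right)} = -30 - 5 J$ ($O{\left(J \right)} = - 5 \left(6 + J\right) = -30 - 5 J$)
$\left(G{\left(-1 \right)} + O{\left(f{\left(1 \right)} \right)}\right) K{\left(-2,8 \right)} = \left(\left(4 - \left(-1\right)^{2}\right) - \left(30 + 5 \cdot 9 \cdot 1 \left(1 + 2 \cdot 1\right)\right)\right) 5 = \left(\left(4 - 1\right) - \left(30 + 5 \cdot 9 \cdot 1 \left(1 + 2\right)\right)\right) 5 = \left(\left(4 - 1\right) - \left(30 + 5 \cdot 9 \cdot 1 \cdot 3\right)\right) 5 = \left(3 - 165\right) 5 = \left(-162\right) 5 = -810$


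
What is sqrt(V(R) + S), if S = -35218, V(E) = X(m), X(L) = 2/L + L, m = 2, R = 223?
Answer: I*sqrt(35215) ≈ 187.66*I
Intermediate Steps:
X(L) = L + 2/L
V(E) = 3 (V(E) = 2 + 2/2 = 2 + 2*(1/2) = 2 + 1 = 3)
sqrt(V(R) + S) = sqrt(3 - 35218) = sqrt(-35215) = I*sqrt(35215)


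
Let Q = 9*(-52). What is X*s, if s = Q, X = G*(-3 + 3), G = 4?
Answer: 0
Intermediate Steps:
Q = -468
X = 0 (X = 4*(-3 + 3) = 4*0 = 0)
s = -468
X*s = 0*(-468) = 0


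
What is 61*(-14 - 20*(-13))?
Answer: 15006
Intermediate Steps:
61*(-14 - 20*(-13)) = 61*(-14 + 260) = 61*246 = 15006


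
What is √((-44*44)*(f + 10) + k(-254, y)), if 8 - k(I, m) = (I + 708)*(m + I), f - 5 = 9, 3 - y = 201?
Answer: 44*√82 ≈ 398.44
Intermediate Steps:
y = -198 (y = 3 - 1*201 = 3 - 201 = -198)
f = 14 (f = 5 + 9 = 14)
k(I, m) = 8 - (708 + I)*(I + m) (k(I, m) = 8 - (I + 708)*(m + I) = 8 - (708 + I)*(I + m))
√((-44*44)*(f + 10) + k(-254, y)) = √((-44*44)*(14 + 10) + (8 - 1*(-254)² - 708*(-254) - 708*(-198) - 1*(-254)*(-198))) = √(-1936*24 + (8 - 1*64516 + 179832 + 140184 - 50292)) = √(-46464 + (8 - 64516 + 179832 + 140184 - 50292)) = √(-46464 + 205216) = √158752 = 44*√82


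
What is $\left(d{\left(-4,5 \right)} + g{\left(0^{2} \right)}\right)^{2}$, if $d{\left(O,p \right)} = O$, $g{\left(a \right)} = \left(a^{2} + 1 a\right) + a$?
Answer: $16$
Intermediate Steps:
$g{\left(a \right)} = a^{2} + 2 a$ ($g{\left(a \right)} = \left(a^{2} + a\right) + a = \left(a + a^{2}\right) + a = a^{2} + 2 a$)
$\left(d{\left(-4,5 \right)} + g{\left(0^{2} \right)}\right)^{2} = \left(-4 + 0^{2} \left(2 + 0^{2}\right)\right)^{2} = \left(-4 + 0 \left(2 + 0\right)\right)^{2} = \left(-4 + 0 \cdot 2\right)^{2} = \left(-4 + 0\right)^{2} = \left(-4\right)^{2} = 16$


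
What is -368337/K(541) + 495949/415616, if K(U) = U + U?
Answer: -76275066887/224848256 ≈ -339.23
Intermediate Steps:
K(U) = 2*U
-368337/K(541) + 495949/415616 = -368337/(2*541) + 495949/415616 = -368337/1082 + 495949*(1/415616) = -368337*1/1082 + 495949/415616 = -368337/1082 + 495949/415616 = -76275066887/224848256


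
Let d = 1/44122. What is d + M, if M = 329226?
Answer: 14526109573/44122 ≈ 3.2923e+5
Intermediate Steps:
d = 1/44122 ≈ 2.2664e-5
d + M = 1/44122 + 329226 = 14526109573/44122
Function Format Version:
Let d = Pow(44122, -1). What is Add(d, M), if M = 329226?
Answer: Rational(14526109573, 44122) ≈ 3.2923e+5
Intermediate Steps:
d = Rational(1, 44122) ≈ 2.2664e-5
Add(d, M) = Add(Rational(1, 44122), 329226) = Rational(14526109573, 44122)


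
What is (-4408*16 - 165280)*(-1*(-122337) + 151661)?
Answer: -64610920384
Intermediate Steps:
(-4408*16 - 165280)*(-1*(-122337) + 151661) = (-70528 - 165280)*(122337 + 151661) = -235808*273998 = -64610920384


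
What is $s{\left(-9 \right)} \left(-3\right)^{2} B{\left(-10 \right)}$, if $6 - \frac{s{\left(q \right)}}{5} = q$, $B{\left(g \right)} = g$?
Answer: $-6750$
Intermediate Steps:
$s{\left(q \right)} = 30 - 5 q$
$s{\left(-9 \right)} \left(-3\right)^{2} B{\left(-10 \right)} = \left(30 - -45\right) \left(-3\right)^{2} \left(-10\right) = \left(30 + 45\right) 9 \left(-10\right) = 75 \cdot 9 \left(-10\right) = 675 \left(-10\right) = -6750$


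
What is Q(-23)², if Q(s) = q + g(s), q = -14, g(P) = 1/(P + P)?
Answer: 416025/2116 ≈ 196.61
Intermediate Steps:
g(P) = 1/(2*P)
Q(s) = -14 + 1/(2*s)
Q(-23)² = (-14 + (½)/(-23))² = (-14 + (½)*(-1/23))² = (-14 - 1/46)² = (-645/46)² = 416025/2116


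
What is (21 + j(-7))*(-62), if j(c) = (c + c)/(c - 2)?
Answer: -12586/9 ≈ -1398.4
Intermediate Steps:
j(c) = 2*c/(-2 + c) (j(c) = (2*c)/(-2 + c) = 2*c/(-2 + c))
(21 + j(-7))*(-62) = (21 + 2*(-7)/(-2 - 7))*(-62) = (21 + 2*(-7)/(-9))*(-62) = (21 + 2*(-7)*(-⅑))*(-62) = (21 + 14/9)*(-62) = (203/9)*(-62) = -12586/9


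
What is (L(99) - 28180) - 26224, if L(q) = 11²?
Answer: -54283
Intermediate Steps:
L(q) = 121
(L(99) - 28180) - 26224 = (121 - 28180) - 26224 = -28059 - 26224 = -54283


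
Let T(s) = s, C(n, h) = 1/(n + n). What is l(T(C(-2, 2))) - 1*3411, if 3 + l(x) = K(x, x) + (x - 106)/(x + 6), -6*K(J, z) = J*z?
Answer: -7578935/2208 ≈ -3432.5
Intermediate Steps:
C(n, h) = 1/(2*n)
K(J, z) = -J*z/6
l(x) = -3 - x**2/6 + (-106 + x)/(6 + x) (l(x) = -3 + (-x*x/6 + (x - 106)/(x + 6)) = -3 + (-x**2/6 + (-106 + x)/(6 + x)) = -3 - x**2/6 + (-106 + x)/(6 + x))
l(T(C(-2, 2))) - 1*3411 = (-124 - ((1/2)/(-2))**2 - 1/(-2) - ((1/2)/(-2))**3/6)/(6 + (1/2)/(-2)) - 1*3411 = (-124 - ((1/2)*(-1/2))**2 - (-1)/2 - ((1/2)*(-1/2))**3/6)/(6 + (1/2)*(-1/2)) - 3411 = (-124 - (-1/4)**2 - 2*(-1/4) - (-1/4)**3/6)/(6 - 1/4) - 3411 = (-124 - 1*1/16 + 1/2 - 1/6*(-1/64))/(23/4) - 3411 = 4*(-124 - 1/16 + 1/2 + 1/384)/23 - 3411 = (4/23)*(-47447/384) - 3411 = -47447/2208 - 3411 = -7578935/2208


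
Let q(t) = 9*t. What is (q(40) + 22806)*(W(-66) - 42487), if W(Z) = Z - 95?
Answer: -987983568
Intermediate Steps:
W(Z) = -95 + Z
(q(40) + 22806)*(W(-66) - 42487) = (9*40 + 22806)*((-95 - 66) - 42487) = (360 + 22806)*(-161 - 42487) = 23166*(-42648) = -987983568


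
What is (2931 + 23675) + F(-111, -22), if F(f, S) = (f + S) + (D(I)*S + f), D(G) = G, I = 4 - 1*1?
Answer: 26296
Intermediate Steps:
I = 3 (I = 4 - 1 = 3)
F(f, S) = 2*f + 4*S (F(f, S) = (f + S) + (3*S + f) = (S + f) + (f + 3*S) = 2*f + 4*S)
(2931 + 23675) + F(-111, -22) = (2931 + 23675) + (2*(-111) + 4*(-22)) = 26606 + (-222 - 88) = 26606 - 310 = 26296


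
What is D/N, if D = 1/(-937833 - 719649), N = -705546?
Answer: 1/1169429795172 ≈ 8.5512e-13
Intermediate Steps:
D = -1/1657482 (D = 1/(-1657482) = -1/1657482 ≈ -6.0333e-7)
D/N = -1/1657482/(-705546) = -1/1657482*(-1/705546) = 1/1169429795172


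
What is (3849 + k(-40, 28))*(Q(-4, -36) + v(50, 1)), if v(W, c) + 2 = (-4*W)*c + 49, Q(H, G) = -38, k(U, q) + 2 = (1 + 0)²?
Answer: -734968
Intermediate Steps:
k(U, q) = -1 (k(U, q) = -2 + (1 + 0)² = -2 + 1² = -2 + 1 = -1)
v(W, c) = 47 - 4*W*c (v(W, c) = -2 + ((-4*W)*c + 49) = -2 + (-4*W*c + 49) = -2 + (49 - 4*W*c) = 47 - 4*W*c)
(3849 + k(-40, 28))*(Q(-4, -36) + v(50, 1)) = (3849 - 1)*(-38 + (47 - 4*50*1)) = 3848*(-38 + (47 - 200)) = 3848*(-38 - 153) = 3848*(-191) = -734968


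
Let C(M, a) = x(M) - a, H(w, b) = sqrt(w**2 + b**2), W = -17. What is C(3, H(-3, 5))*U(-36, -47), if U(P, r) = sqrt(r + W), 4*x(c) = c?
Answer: I*(6 - 8*sqrt(34)) ≈ -40.648*I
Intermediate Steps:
x(c) = c/4
H(w, b) = sqrt(b**2 + w**2)
U(P, r) = sqrt(-17 + r) (U(P, r) = sqrt(r - 17) = sqrt(-17 + r))
C(M, a) = -a + M/4 (C(M, a) = M/4 - a = -a + M/4)
C(3, H(-3, 5))*U(-36, -47) = (-sqrt(5**2 + (-3)**2) + (1/4)*3)*sqrt(-17 - 47) = (-sqrt(25 + 9) + 3/4)*sqrt(-64) = (-sqrt(34) + 3/4)*(8*I) = (3/4 - sqrt(34))*(8*I) = 8*I*(3/4 - sqrt(34))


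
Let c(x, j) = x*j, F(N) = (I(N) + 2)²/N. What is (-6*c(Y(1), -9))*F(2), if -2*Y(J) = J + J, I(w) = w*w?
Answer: -972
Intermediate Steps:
I(w) = w²
Y(J) = -J (Y(J) = -(J + J)/2 = -J)
F(N) = (2 + N²)²/N (F(N) = (N² + 2)²/N = (2 + N²)²/N)
c(x, j) = j*x
(-6*c(Y(1), -9))*F(2) = (-(-54)*(-1*1))*((2 + 2²)²/2) = (-(-54)*(-1))*((2 + 4)²/2) = (-6*9)*((½)*6²) = -27*36 = -54*18 = -972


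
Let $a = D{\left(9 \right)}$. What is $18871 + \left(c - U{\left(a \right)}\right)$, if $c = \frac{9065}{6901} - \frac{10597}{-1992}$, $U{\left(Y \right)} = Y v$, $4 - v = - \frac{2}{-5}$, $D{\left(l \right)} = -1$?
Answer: $\frac{1297781938301}{68733960} \approx 18881.0$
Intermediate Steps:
$v = \frac{18}{5}$ ($v = 4 - - \frac{2}{-5} = 4 - \left(-2\right) \left(- \frac{1}{5}\right) = 4 - \frac{2}{5} = \frac{18}{5} \approx 3.6$)
$a = -1$
$U{\left(Y \right)} = \frac{18 Y}{5}$ ($U{\left(Y \right)} = Y \frac{18}{5} = \frac{18 Y}{5}$)
$c = \frac{91187377}{13746792}$ ($c = 9065 \cdot \frac{1}{6901} - - \frac{10597}{1992} = \frac{9065}{6901} + \frac{10597}{1992} = \frac{91187377}{13746792} \approx 6.6334$)
$18871 + \left(c - U{\left(a \right)}\right) = 18871 + \left(\frac{91187377}{13746792} - \frac{18}{5} \left(-1\right)\right) = 18871 + \left(\frac{91187377}{13746792} - - \frac{18}{5}\right) = 18871 + \left(\frac{91187377}{13746792} + \frac{18}{5}\right) = 18871 + \frac{703379141}{68733960} = \frac{1297781938301}{68733960}$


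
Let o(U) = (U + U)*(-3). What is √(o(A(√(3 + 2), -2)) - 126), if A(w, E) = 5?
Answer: 2*I*√39 ≈ 12.49*I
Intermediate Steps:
o(U) = -6*U (o(U) = (2*U)*(-3) = -6*U)
√(o(A(√(3 + 2), -2)) - 126) = √(-6*5 - 126) = √(-30 - 126) = √(-156) = 2*I*√39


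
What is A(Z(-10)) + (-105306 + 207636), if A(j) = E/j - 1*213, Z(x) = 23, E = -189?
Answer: 2348502/23 ≈ 1.0211e+5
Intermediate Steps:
A(j) = -213 - 189/j (A(j) = -189/j - 1*213 = -189/j - 213 = -213 - 189/j)
A(Z(-10)) + (-105306 + 207636) = (-213 - 189/23) + (-105306 + 207636) = (-213 - 189*1/23) + 102330 = (-213 - 189/23) + 102330 = -5088/23 + 102330 = 2348502/23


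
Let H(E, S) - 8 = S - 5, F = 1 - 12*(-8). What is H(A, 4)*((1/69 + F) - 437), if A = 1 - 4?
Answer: -164213/69 ≈ -2379.9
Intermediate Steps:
A = -3
F = 97 (F = 1 + 96 = 97)
H(E, S) = 3 + S (H(E, S) = 8 + (S - 5) = 8 + (-5 + S) = 3 + S)
H(A, 4)*((1/69 + F) - 437) = (3 + 4)*((1/69 + 97) - 437) = 7*((1/69 + 97) - 437) = 7*(6694/69 - 437) = 7*(-23459/69) = -164213/69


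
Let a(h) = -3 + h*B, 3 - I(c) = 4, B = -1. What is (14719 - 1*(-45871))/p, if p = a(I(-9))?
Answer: -30295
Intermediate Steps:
I(c) = -1 (I(c) = 3 - 1*4 = 3 - 4 = -1)
a(h) = -3 - h (a(h) = -3 + h*(-1) = -3 - h)
p = -2 (p = -3 - 1*(-1) = -3 + 1 = -2)
(14719 - 1*(-45871))/p = (14719 - 1*(-45871))/(-2) = (14719 + 45871)*(-½) = 60590*(-½) = -30295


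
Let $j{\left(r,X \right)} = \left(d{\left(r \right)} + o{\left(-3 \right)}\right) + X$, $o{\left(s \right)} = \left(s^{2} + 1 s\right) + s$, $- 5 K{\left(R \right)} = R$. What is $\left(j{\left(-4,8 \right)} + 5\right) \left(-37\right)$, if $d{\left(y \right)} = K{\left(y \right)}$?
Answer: $- \frac{3108}{5} \approx -621.6$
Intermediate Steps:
$K{\left(R \right)} = - \frac{R}{5}$
$d{\left(y \right)} = - \frac{y}{5}$
$o{\left(s \right)} = s^{2} + 2 s$ ($o{\left(s \right)} = \left(s^{2} + s\right) + s = \left(s + s^{2}\right) + s = s^{2} + 2 s$)
$j{\left(r,X \right)} = 3 + X - \frac{r}{5}$ ($j{\left(r,X \right)} = \left(- \frac{r}{5} - 3 \left(2 - 3\right)\right) + X = \left(- \frac{r}{5} - -3\right) + X = \left(- \frac{r}{5} + 3\right) + X = \left(3 - \frac{r}{5}\right) + X = 3 + X - \frac{r}{5}$)
$\left(j{\left(-4,8 \right)} + 5\right) \left(-37\right) = \left(\left(3 + 8 - - \frac{4}{5}\right) + 5\right) \left(-37\right) = \left(\left(3 + 8 + \frac{4}{5}\right) + 5\right) \left(-37\right) = \left(\frac{59}{5} + 5\right) \left(-37\right) = \frac{84}{5} \left(-37\right) = - \frac{3108}{5}$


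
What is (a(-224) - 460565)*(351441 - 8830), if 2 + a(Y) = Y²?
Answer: -140604470901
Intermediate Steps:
a(Y) = -2 + Y²
(a(-224) - 460565)*(351441 - 8830) = ((-2 + (-224)²) - 460565)*(351441 - 8830) = ((-2 + 50176) - 460565)*342611 = (50174 - 460565)*342611 = -410391*342611 = -140604470901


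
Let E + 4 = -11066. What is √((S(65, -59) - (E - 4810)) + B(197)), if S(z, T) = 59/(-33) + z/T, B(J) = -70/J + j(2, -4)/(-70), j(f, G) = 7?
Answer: √233573390903352390/3835590 ≈ 126.00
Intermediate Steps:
E = -11070 (E = -4 - 11066 = -11070)
B(J) = -⅒ - 70/J (B(J) = -70/J + 7/(-70) = -70/J + 7*(-1/70) = -70/J - ⅒ = -⅒ - 70/J)
S(z, T) = -59/33 + z/T (S(z, T) = 59*(-1/33) + z/T = -59/33 + z/T)
√((S(65, -59) - (E - 4810)) + B(197)) = √(((-59/33 + 65/(-59)) - (-11070 - 4810)) + (⅒)*(-700 - 1*197)/197) = √(((-59/33 + 65*(-1/59)) - 1*(-15880)) + (⅒)*(1/197)*(-700 - 197)) = √(((-59/33 - 65/59) + 15880) + (⅒)*(1/197)*(-897)) = √((-5626/1947 + 15880) - 897/1970) = √(30912734/1947 - 897/1970) = √(60896339521/3835590) = √233573390903352390/3835590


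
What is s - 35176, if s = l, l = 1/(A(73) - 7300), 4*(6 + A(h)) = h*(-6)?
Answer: -521695258/14831 ≈ -35176.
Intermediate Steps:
A(h) = -6 - 3*h/2 (A(h) = -6 + (h*(-6))/4 = -6 + (-6*h)/4 = -6 - 3*h/2)
l = -2/14831 (l = 1/((-6 - 3/2*73) - 7300) = 1/((-6 - 219/2) - 7300) = 1/(-231/2 - 7300) = 1/(-14831/2) = -2/14831 ≈ -0.00013485)
s = -2/14831 ≈ -0.00013485
s - 35176 = -2/14831 - 35176 = -521695258/14831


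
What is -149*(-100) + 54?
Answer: 14954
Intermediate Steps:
-149*(-100) + 54 = 14900 + 54 = 14954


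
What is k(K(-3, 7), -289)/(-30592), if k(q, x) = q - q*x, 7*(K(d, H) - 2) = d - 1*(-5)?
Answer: -145/6692 ≈ -0.021668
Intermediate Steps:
K(d, H) = 19/7 + d/7 (K(d, H) = 2 + (d - 1*(-5))/7 = 2 + (d + 5)/7 = 2 + (5 + d)/7 = 2 + (5/7 + d/7) = 19/7 + d/7)
k(q, x) = q - q*x
k(K(-3, 7), -289)/(-30592) = ((19/7 + (1/7)*(-3))*(1 - 1*(-289)))/(-30592) = ((19/7 - 3/7)*(1 + 289))*(-1/30592) = ((16/7)*290)*(-1/30592) = (4640/7)*(-1/30592) = -145/6692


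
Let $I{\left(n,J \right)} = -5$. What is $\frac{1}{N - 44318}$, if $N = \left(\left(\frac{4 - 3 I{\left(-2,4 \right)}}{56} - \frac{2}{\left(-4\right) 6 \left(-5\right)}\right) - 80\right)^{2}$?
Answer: $- \frac{705600}{26791289759} \approx -2.6337 \cdot 10^{-5}$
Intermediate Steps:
$N = \frac{4479491041}{705600}$ ($N = \left(\left(\frac{4 - -15}{56} - \frac{2}{\left(-4\right) 6 \left(-5\right)}\right) - 80\right)^{2} = \left(\left(\left(4 + 15\right) \frac{1}{56} - \frac{2}{\left(-24\right) \left(-5\right)}\right) - 80\right)^{2} = \left(\left(19 \cdot \frac{1}{56} - \frac{2}{120}\right) - 80\right)^{2} = \left(\left(\frac{19}{56} - \frac{1}{60}\right) - 80\right)^{2} = \left(\frac{271}{840} - 80\right)^{2} = \left(- \frac{66929}{840}\right)^{2} = \frac{4479491041}{705600} \approx 6348.5$)
$\frac{1}{N - 44318} = \frac{1}{\frac{4479491041}{705600} - 44318} = \frac{1}{- \frac{26791289759}{705600}} = - \frac{705600}{26791289759}$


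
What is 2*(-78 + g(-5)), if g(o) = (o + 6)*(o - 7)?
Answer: -180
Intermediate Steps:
g(o) = (-7 + o)*(6 + o) (g(o) = (6 + o)*(-7 + o) = (-7 + o)*(6 + o))
2*(-78 + g(-5)) = 2*(-78 + (-42 + (-5)² - 1*(-5))) = 2*(-78 + (-42 + 25 + 5)) = 2*(-78 - 12) = 2*(-90) = -180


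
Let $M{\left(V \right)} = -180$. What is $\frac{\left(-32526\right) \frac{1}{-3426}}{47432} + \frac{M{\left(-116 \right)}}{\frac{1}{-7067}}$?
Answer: $\frac{34452055809741}{27083672} \approx 1.2721 \cdot 10^{6}$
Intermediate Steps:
$\frac{\left(-32526\right) \frac{1}{-3426}}{47432} + \frac{M{\left(-116 \right)}}{\frac{1}{-7067}} = \frac{\left(-32526\right) \frac{1}{-3426}}{47432} - \frac{180}{\frac{1}{-7067}} = \left(-32526\right) \left(- \frac{1}{3426}\right) \frac{1}{47432} - \frac{180}{- \frac{1}{7067}} = \frac{5421}{571} \cdot \frac{1}{47432} - -1272060 = \frac{5421}{27083672} + 1272060 = \frac{34452055809741}{27083672}$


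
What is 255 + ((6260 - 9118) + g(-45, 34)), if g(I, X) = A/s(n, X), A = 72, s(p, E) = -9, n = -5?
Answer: -2611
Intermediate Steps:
g(I, X) = -8 (g(I, X) = 72/(-9) = 72*(-⅑) = -8)
255 + ((6260 - 9118) + g(-45, 34)) = 255 + ((6260 - 9118) - 8) = 255 + (-2858 - 8) = 255 - 2866 = -2611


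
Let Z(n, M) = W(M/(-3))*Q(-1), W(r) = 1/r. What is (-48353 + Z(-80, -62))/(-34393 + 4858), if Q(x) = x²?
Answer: 2997883/1831170 ≈ 1.6371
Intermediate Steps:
Z(n, M) = -3/M (Z(n, M) = (-1)²/(M/(-3)) = 1/(M*(-⅓)) = 1/(-M/3) = -3/M*1 = -3/M)
(-48353 + Z(-80, -62))/(-34393 + 4858) = (-48353 - 3/(-62))/(-34393 + 4858) = (-48353 - 3*(-1/62))/(-29535) = (-48353 + 3/62)*(-1/29535) = -2997883/62*(-1/29535) = 2997883/1831170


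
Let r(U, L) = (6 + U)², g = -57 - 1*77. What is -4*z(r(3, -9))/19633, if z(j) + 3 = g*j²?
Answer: 3516708/19633 ≈ 179.12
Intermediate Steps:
g = -134 (g = -57 - 77 = -134)
z(j) = -3 - 134*j²
-4*z(r(3, -9))/19633 = -4*(-3 - 134*(6 + 3)⁴)/19633 = -4*(-3 - 134*(9²)²)/19633 = -4*(-3 - 134*81²)/19633 = -4*(-3 - 134*6561)/19633 = -4*(-3 - 879174)/19633 = -(-3516708)/19633 = -4*(-879177/19633) = 3516708/19633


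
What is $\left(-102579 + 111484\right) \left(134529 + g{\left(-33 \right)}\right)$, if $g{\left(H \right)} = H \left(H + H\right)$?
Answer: $1217375835$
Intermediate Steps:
$g{\left(H \right)} = 2 H^{2}$ ($g{\left(H \right)} = H 2 H = 2 H^{2}$)
$\left(-102579 + 111484\right) \left(134529 + g{\left(-33 \right)}\right) = \left(-102579 + 111484\right) \left(134529 + 2 \left(-33\right)^{2}\right) = 8905 \left(134529 + 2 \cdot 1089\right) = 8905 \left(134529 + 2178\right) = 8905 \cdot 136707 = 1217375835$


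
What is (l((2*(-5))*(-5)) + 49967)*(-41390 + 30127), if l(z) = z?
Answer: -563341471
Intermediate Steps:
(l((2*(-5))*(-5)) + 49967)*(-41390 + 30127) = ((2*(-5))*(-5) + 49967)*(-41390 + 30127) = (-10*(-5) + 49967)*(-11263) = (50 + 49967)*(-11263) = 50017*(-11263) = -563341471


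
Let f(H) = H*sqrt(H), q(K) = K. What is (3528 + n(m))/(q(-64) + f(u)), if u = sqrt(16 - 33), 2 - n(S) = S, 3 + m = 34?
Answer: 3499/(-64 + 17**(3/4)*I**(3/2)) ≈ -49.687 - 4.2069*I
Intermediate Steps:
m = 31 (m = -3 + 34 = 31)
n(S) = 2 - S
u = I*sqrt(17) (u = sqrt(-17) = I*sqrt(17) ≈ 4.1231*I)
f(H) = H**(3/2)
(3528 + n(m))/(q(-64) + f(u)) = (3528 + (2 - 1*31))/(-64 + (I*sqrt(17))**(3/2)) = (3528 + (2 - 31))/(-64 + 17**(3/4)*I**(3/2)) = (3528 - 29)/(-64 + 17**(3/4)*I**(3/2)) = 3499/(-64 + 17**(3/4)*I**(3/2))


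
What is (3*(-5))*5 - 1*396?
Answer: -471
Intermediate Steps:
(3*(-5))*5 - 1*396 = -15*5 - 396 = -75 - 396 = -471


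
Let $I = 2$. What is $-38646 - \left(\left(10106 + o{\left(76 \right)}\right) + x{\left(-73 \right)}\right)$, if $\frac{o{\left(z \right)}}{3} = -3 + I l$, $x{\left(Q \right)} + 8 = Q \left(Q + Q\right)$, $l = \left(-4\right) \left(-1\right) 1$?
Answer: $-59417$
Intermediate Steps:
$l = 4$ ($l = 4 \cdot 1 = 4$)
$x{\left(Q \right)} = -8 + 2 Q^{2}$ ($x{\left(Q \right)} = -8 + Q \left(Q + Q\right) = -8 + Q 2 Q = -8 + 2 Q^{2}$)
$o{\left(z \right)} = 15$ ($o{\left(z \right)} = 3 \left(-3 + 2 \cdot 4\right) = 3 \left(-3 + 8\right) = 3 \cdot 5 = 15$)
$-38646 - \left(\left(10106 + o{\left(76 \right)}\right) + x{\left(-73 \right)}\right) = -38646 - \left(\left(10106 + 15\right) - \left(8 - 2 \left(-73\right)^{2}\right)\right) = -38646 - \left(10121 + \left(-8 + 2 \cdot 5329\right)\right) = -38646 - \left(10121 + \left(-8 + 10658\right)\right) = -38646 - \left(10121 + 10650\right) = -38646 - 20771 = -59417$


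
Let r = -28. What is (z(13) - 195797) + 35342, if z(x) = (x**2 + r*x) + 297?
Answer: -160353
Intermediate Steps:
z(x) = 297 + x**2 - 28*x (z(x) = (x**2 - 28*x) + 297 = 297 + x**2 - 28*x)
(z(13) - 195797) + 35342 = ((297 + 13**2 - 28*13) - 195797) + 35342 = ((297 + 169 - 364) - 195797) + 35342 = (102 - 195797) + 35342 = -195695 + 35342 = -160353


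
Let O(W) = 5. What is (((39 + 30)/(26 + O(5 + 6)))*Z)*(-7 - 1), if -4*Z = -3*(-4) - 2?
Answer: 1380/31 ≈ 44.516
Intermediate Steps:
Z = -5/2 (Z = -(-3*(-4) - 2)/4 = -(12 - 2)/4 = -1/4*10 = -5/2 ≈ -2.5000)
(((39 + 30)/(26 + O(5 + 6)))*Z)*(-7 - 1) = (((39 + 30)/(26 + 5))*(-5/2))*(-7 - 1) = ((69/31)*(-5/2))*(-8) = -345/62*(-8) = 1380/31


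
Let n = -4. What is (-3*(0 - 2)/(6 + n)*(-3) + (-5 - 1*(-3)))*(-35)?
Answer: 385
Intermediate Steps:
(-3*(0 - 2)/(6 + n)*(-3) + (-5 - 1*(-3)))*(-35) = (-3*(0 - 2)/(6 - 4)*(-3) + (-5 - 1*(-3)))*(-35) = (-(-6)/2*(-3) + (-5 + 3))*(-35) = (-(-6)/2*(-3) - 2)*(-35) = (-3*(-1)*(-3) - 2)*(-35) = (3*(-3) - 2)*(-35) = (-9 - 2)*(-35) = -11*(-35) = 385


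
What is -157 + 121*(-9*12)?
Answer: -13225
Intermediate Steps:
-157 + 121*(-9*12) = -157 + 121*(-108) = -157 - 13068 = -13225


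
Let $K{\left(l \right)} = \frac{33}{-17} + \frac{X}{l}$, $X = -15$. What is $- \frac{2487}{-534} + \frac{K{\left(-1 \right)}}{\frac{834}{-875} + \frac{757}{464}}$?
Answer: $\frac{19924694107}{833357374} \approx 23.909$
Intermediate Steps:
$K{\left(l \right)} = - \frac{33}{17} - \frac{15}{l}$ ($K{\left(l \right)} = \frac{33}{-17} - \frac{15}{l} = 33 \left(- \frac{1}{17}\right) - \frac{15}{l} = - \frac{33}{17} - \frac{15}{l}$)
$- \frac{2487}{-534} + \frac{K{\left(-1 \right)}}{\frac{834}{-875} + \frac{757}{464}} = - \frac{2487}{-534} + \frac{- \frac{33}{17} - \frac{15}{-1}}{\frac{834}{-875} + \frac{757}{464}} = \left(-2487\right) \left(- \frac{1}{534}\right) + \frac{- \frac{33}{17} - -15}{834 \left(- \frac{1}{875}\right) + 757 \cdot \frac{1}{464}} = \frac{829}{178} + \frac{- \frac{33}{17} + 15}{- \frac{834}{875} + \frac{757}{464}} = \frac{829}{178} + \frac{222}{17 \cdot \frac{275399}{406000}} = \frac{829}{178} + \frac{222}{17} \cdot \frac{406000}{275399} = \frac{829}{178} + \frac{90132000}{4681783} = \frac{19924694107}{833357374}$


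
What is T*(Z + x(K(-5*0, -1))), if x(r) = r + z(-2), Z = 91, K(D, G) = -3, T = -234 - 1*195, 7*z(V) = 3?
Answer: -265551/7 ≈ -37936.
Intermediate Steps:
z(V) = 3/7 (z(V) = (⅐)*3 = 3/7)
T = -429 (T = -234 - 195 = -429)
x(r) = 3/7 + r (x(r) = r + 3/7 = 3/7 + r)
T*(Z + x(K(-5*0, -1))) = -429*(91 + (3/7 - 3)) = -429*(91 - 18/7) = -429*619/7 = -265551/7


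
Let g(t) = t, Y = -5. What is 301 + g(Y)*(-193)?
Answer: 1266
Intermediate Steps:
301 + g(Y)*(-193) = 301 - 5*(-193) = 301 + 965 = 1266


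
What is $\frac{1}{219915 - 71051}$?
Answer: $\frac{1}{148864} \approx 6.7175 \cdot 10^{-6}$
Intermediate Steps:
$\frac{1}{219915 - 71051} = \frac{1}{148864}$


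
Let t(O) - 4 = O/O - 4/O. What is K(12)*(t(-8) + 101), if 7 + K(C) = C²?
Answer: 29181/2 ≈ 14591.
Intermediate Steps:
t(O) = 5 - 4/O (t(O) = 4 + (O/O - 4/O) = 4 + (1 - 4/O) = 5 - 4/O)
K(C) = -7 + C²
K(12)*(t(-8) + 101) = (-7 + 12²)*((5 - 4/(-8)) + 101) = (-7 + 144)*((5 - 4*(-⅛)) + 101) = 137*((5 + ½) + 101) = 137*(11/2 + 101) = 137*(213/2) = 29181/2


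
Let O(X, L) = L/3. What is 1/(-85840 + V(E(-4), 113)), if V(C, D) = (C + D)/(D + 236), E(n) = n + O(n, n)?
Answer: -1047/89874157 ≈ -1.1650e-5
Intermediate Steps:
O(X, L) = L/3 (O(X, L) = L*(1/3) = L/3)
E(n) = 4*n/3 (E(n) = n + n/3 = 4*n/3)
V(C, D) = (C + D)/(236 + D)
1/(-85840 + V(E(-4), 113)) = 1/(-85840 + ((4/3)*(-4) + 113)/(236 + 113)) = 1/(-85840 + (-16/3 + 113)/349) = 1/(-85840 + (1/349)*(323/3)) = 1/(-85840 + 323/1047) = 1/(-89874157/1047) = -1047/89874157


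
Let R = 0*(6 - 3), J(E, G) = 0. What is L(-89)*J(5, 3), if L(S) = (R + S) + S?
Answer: 0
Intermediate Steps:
R = 0 (R = 0*3 = 0)
L(S) = 2*S (L(S) = (0 + S) + S = S + S = 2*S)
L(-89)*J(5, 3) = (2*(-89))*0 = -178*0 = 0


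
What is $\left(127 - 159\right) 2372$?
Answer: $-75904$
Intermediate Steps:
$\left(127 - 159\right) 2372 = \left(-32\right) 2372 = -75904$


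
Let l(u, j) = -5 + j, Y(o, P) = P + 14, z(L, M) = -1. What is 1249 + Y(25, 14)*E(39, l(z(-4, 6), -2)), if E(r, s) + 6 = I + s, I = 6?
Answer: 1053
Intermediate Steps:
Y(o, P) = 14 + P
E(r, s) = s (E(r, s) = -6 + (6 + s) = s)
1249 + Y(25, 14)*E(39, l(z(-4, 6), -2)) = 1249 + (14 + 14)*(-5 - 2) = 1249 + 28*(-7) = 1249 - 196 = 1053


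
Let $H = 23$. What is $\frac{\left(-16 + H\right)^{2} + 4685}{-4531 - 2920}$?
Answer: $- \frac{4734}{7451} \approx -0.63535$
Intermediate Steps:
$\frac{\left(-16 + H\right)^{2} + 4685}{-4531 - 2920} = \frac{\left(-16 + 23\right)^{2} + 4685}{-4531 - 2920} = \frac{7^{2} + 4685}{-7451} = \left(49 + 4685\right) \left(- \frac{1}{7451}\right) = 4734 \left(- \frac{1}{7451}\right) = - \frac{4734}{7451}$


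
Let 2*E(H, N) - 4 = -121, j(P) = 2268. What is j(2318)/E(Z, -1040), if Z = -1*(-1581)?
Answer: -504/13 ≈ -38.769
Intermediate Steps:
Z = 1581
E(H, N) = -117/2 (E(H, N) = 2 + (½)*(-121) = 2 - 121/2 = -117/2)
j(2318)/E(Z, -1040) = 2268/(-117/2) = 2268*(-2/117) = -504/13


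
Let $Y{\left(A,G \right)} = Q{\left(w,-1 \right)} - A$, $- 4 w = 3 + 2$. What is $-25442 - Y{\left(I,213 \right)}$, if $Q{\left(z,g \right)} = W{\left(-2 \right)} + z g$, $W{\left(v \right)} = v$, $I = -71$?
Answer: $- \frac{102049}{4} \approx -25512.0$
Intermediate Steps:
$w = - \frac{5}{4}$ ($w = - \frac{3 + 2}{4} = \left(- \frac{1}{4}\right) 5 = - \frac{5}{4} \approx -1.25$)
$Q{\left(z,g \right)} = -2 + g z$ ($Q{\left(z,g \right)} = -2 + z g = -2 + g z$)
$Y{\left(A,G \right)} = - \frac{3}{4} - A$ ($Y{\left(A,G \right)} = \left(-2 - - \frac{5}{4}\right) - A = \left(-2 + \frac{5}{4}\right) - A = - \frac{3}{4} - A$)
$-25442 - Y{\left(I,213 \right)} = -25442 - \left(- \frac{3}{4} - -71\right) = -25442 - \left(- \frac{3}{4} + 71\right) = -25442 - \frac{281}{4} = - \frac{102049}{4}$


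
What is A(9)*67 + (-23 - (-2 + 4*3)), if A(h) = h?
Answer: 570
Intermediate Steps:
A(9)*67 + (-23 - (-2 + 4*3)) = 9*67 + (-23 - (-2 + 4*3)) = 603 + (-23 - (-2 + 12)) = 603 + (-23 - 1*10) = 603 + (-23 - 10) = 603 - 33 = 570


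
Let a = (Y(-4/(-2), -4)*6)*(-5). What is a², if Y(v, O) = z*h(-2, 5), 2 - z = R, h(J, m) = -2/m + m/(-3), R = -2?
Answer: 61504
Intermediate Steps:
h(J, m) = -2/m - m/3 (h(J, m) = -2/m + m*(-⅓) = -2/m - m/3)
z = 4 (z = 2 - 1*(-2) = 2 + 2 = 4)
Y(v, O) = -124/15 (Y(v, O) = 4*(-2/5 - ⅓*5) = 4*(-2*⅕ - 5/3) = 4*(-⅖ - 5/3) = 4*(-31/15) = -124/15)
a = 248 (a = -124/15*6*(-5) = -248/5*(-5) = 248)
a² = 248² = 61504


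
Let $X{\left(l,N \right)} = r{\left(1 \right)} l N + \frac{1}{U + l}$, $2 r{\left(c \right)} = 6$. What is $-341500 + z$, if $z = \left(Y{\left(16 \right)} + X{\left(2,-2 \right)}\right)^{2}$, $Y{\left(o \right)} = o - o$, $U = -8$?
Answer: $- \frac{12288671}{36} \approx -3.4135 \cdot 10^{5}$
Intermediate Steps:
$Y{\left(o \right)} = 0$
$r{\left(c \right)} = 3$ ($r{\left(c \right)} = \frac{1}{2} \cdot 6 = 3$)
$X{\left(l,N \right)} = \frac{1}{-8 + l} + 3 N l$ ($X{\left(l,N \right)} = 3 l N + \frac{1}{-8 + l} = 3 N l + \frac{1}{-8 + l} = \frac{1}{-8 + l} + 3 N l$)
$z = \frac{5329}{36}$ ($z = \left(0 + \frac{1 - \left(-48\right) 2 + 3 \left(-2\right) 2^{2}}{-8 + 2}\right)^{2} = \left(0 + \frac{1 + 96 + 3 \left(-2\right) 4}{-6}\right)^{2} = \left(0 - \frac{1 + 96 - 24}{6}\right)^{2} = \left(0 - \frac{73}{6}\right)^{2} = \left(- \frac{73}{6}\right)^{2} = \frac{5329}{36} \approx 148.03$)
$-341500 + z = -341500 + \frac{5329}{36} = - \frac{12288671}{36}$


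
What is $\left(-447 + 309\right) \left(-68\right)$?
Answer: $9384$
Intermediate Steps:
$\left(-447 + 309\right) \left(-68\right) = \left(-138\right) \left(-68\right) = 9384$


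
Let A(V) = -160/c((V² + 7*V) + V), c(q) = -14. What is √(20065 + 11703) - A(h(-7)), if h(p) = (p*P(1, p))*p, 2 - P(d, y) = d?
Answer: -80/7 + 38*√22 ≈ 166.81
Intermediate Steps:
P(d, y) = 2 - d
h(p) = p² (h(p) = (p*(2 - 1*1))*p = (p*(2 - 1))*p = (p*1)*p = p*p = p²)
A(V) = 80/7 (A(V) = -160/(-14) = -160*(-1/14) = 80/7)
√(20065 + 11703) - A(h(-7)) = √(20065 + 11703) - 1*80/7 = √31768 - 80/7 = 38*√22 - 80/7 = -80/7 + 38*√22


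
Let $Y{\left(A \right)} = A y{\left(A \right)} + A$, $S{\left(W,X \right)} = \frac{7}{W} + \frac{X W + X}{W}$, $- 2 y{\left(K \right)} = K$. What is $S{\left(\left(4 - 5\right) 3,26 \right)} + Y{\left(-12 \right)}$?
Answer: $-69$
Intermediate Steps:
$y{\left(K \right)} = - \frac{K}{2}$
$S{\left(W,X \right)} = \frac{7}{W} + \frac{X + W X}{W}$ ($S{\left(W,X \right)} = \frac{7}{W} + \frac{W X + X}{W} = \frac{7}{W} + \frac{X + W X}{W}$)
$Y{\left(A \right)} = A - \frac{A^{2}}{2}$ ($Y{\left(A \right)} = A \left(- \frac{A}{2}\right) + A = - \frac{A^{2}}{2} + A = A - \frac{A^{2}}{2}$)
$S{\left(\left(4 - 5\right) 3,26 \right)} + Y{\left(-12 \right)} = \frac{7 + 26 + \left(4 - 5\right) 3 \cdot 26}{\left(4 - 5\right) 3} + \frac{1}{2} \left(-12\right) \left(2 - -12\right) = \frac{7 + 26 + \left(-1\right) 3 \cdot 26}{\left(-1\right) 3} + \frac{1}{2} \left(-12\right) \left(2 + 12\right) = \frac{7 + 26 - 78}{-3} + \frac{1}{2} \left(-12\right) 14 = - \frac{7 + 26 - 78}{3} - 84 = \left(- \frac{1}{3}\right) \left(-45\right) - 84 = 15 - 84 = -69$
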